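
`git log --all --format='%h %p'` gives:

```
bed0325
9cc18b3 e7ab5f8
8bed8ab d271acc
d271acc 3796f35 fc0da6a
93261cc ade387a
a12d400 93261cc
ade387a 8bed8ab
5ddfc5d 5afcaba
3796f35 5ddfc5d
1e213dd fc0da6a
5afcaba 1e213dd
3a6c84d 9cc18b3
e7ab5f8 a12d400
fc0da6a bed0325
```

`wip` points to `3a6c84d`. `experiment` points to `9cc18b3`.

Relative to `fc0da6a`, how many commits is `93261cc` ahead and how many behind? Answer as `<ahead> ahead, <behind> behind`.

8 ahead, 0 behind

Reachable from 93261cc: {1e213dd, 3796f35, 5afcaba, 5ddfc5d, 8bed8ab, 93261cc, ade387a, bed0325, d271acc, fc0da6a}.
Reachable from fc0da6a: {bed0325, fc0da6a}.
Only in 93261cc's history (ahead): {1e213dd, 3796f35, 5afcaba, 5ddfc5d, 8bed8ab, 93261cc, ade387a, d271acc} — 8.
Only in fc0da6a's history (behind): {} — 0.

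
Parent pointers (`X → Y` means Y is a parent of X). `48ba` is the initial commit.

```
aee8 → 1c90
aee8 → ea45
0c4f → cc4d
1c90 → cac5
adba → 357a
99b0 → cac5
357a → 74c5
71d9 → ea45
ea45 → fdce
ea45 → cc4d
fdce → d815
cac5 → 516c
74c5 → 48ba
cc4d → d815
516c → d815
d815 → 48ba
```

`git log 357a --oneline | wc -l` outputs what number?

3

Walking parent pointers from 357a: reachable set = {357a, 48ba, 74c5}.
That is 3 commits.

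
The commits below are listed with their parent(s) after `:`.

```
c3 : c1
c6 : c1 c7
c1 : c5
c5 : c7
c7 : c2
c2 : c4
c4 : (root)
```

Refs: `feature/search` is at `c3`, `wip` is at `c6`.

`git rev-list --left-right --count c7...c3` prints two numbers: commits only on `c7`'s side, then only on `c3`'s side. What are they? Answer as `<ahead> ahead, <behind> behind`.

Reachable from c7: {c2, c4, c7}.
Reachable from c3: {c1, c2, c3, c4, c5, c7}.
Only in c7's history (ahead): {} — 0.
Only in c3's history (behind): {c1, c3, c5} — 3.

0 ahead, 3 behind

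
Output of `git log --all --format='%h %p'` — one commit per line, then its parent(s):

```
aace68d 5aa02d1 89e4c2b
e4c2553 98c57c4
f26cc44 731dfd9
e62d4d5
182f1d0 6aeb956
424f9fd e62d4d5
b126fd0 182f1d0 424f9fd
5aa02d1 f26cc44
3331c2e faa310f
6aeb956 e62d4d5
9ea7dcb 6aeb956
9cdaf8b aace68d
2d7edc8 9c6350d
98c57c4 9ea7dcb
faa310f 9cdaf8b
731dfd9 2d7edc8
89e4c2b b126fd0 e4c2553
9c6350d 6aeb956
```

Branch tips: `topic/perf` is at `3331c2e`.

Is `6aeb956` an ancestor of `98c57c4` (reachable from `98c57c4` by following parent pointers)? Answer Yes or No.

Yes

Ancestors of 98c57c4 (commits reachable by following parents): {6aeb956, 98c57c4, 9ea7dcb, e62d4d5}.
6aeb956 is in that set, so it is an ancestor of 98c57c4.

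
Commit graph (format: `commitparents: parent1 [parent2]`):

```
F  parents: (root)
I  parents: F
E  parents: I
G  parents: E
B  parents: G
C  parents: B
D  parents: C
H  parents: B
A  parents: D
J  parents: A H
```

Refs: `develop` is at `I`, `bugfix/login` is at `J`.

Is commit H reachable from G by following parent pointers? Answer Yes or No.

No

Ancestors of G: {E, F, G, I}.
H is not in that set, so it is not an ancestor of G.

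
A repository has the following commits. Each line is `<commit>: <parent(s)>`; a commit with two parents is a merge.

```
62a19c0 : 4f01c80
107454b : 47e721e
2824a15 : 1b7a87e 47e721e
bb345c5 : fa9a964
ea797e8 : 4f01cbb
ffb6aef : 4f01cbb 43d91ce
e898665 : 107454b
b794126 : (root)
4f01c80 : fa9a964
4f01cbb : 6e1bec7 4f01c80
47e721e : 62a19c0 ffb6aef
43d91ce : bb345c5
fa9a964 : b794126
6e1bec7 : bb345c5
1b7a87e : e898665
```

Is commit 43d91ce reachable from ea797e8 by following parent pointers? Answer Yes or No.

Ancestors of ea797e8: {4f01c80, 4f01cbb, 6e1bec7, b794126, bb345c5, ea797e8, fa9a964}.
43d91ce is not in that set, so it is not an ancestor of ea797e8.

No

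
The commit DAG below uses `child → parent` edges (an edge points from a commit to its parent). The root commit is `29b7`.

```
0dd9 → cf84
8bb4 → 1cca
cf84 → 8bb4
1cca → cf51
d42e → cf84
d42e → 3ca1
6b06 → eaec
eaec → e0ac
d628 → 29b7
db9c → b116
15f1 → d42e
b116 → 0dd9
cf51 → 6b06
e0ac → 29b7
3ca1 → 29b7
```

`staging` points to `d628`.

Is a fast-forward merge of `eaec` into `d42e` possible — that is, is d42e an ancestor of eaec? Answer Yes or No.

A fast-forward from d42e to eaec is possible iff d42e is an ancestor of eaec.
Ancestors of eaec: {29b7, e0ac, eaec}.
d42e is not among them, so fast-forward is not possible.

No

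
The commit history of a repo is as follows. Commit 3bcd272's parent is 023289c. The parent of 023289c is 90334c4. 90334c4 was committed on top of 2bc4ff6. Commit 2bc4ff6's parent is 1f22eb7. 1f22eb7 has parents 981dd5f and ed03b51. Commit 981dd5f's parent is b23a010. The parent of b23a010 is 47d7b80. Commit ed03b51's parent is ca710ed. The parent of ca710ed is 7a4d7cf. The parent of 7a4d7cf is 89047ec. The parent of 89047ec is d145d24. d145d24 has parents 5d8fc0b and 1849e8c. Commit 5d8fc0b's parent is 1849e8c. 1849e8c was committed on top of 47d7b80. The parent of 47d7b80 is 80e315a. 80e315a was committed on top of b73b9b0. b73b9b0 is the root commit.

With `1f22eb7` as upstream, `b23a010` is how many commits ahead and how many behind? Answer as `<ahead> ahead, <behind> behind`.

Reachable from b23a010: {47d7b80, 80e315a, b23a010, b73b9b0}.
Reachable from 1f22eb7: {1849e8c, 1f22eb7, 47d7b80, 5d8fc0b, 7a4d7cf, 80e315a, 89047ec, 981dd5f, b23a010, b73b9b0, ca710ed, d145d24, ed03b51}.
Only in b23a010's history (ahead): {} — 0.
Only in 1f22eb7's history (behind): {1849e8c, 1f22eb7, 5d8fc0b, 7a4d7cf, 89047ec, 981dd5f, ca710ed, d145d24, ed03b51} — 9.

0 ahead, 9 behind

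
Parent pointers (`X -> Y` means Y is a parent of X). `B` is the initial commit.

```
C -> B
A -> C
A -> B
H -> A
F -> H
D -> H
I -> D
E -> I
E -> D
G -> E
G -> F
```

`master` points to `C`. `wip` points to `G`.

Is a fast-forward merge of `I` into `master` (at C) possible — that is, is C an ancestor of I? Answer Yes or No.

A fast-forward from C to I is possible iff C is an ancestor of I.
Ancestors of I: {A, B, C, D, H, I}.
C is among them, so fast-forward is possible.

Yes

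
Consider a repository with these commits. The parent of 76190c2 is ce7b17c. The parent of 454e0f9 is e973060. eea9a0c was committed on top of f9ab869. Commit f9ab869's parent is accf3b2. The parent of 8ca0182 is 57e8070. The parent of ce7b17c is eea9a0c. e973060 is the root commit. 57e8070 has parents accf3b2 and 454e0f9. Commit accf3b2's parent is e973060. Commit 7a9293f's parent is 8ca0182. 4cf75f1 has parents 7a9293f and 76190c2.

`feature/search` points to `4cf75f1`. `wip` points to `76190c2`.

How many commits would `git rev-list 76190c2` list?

Walking parent pointers from 76190c2: reachable set = {76190c2, accf3b2, ce7b17c, e973060, eea9a0c, f9ab869}.
That is 6 commits.

6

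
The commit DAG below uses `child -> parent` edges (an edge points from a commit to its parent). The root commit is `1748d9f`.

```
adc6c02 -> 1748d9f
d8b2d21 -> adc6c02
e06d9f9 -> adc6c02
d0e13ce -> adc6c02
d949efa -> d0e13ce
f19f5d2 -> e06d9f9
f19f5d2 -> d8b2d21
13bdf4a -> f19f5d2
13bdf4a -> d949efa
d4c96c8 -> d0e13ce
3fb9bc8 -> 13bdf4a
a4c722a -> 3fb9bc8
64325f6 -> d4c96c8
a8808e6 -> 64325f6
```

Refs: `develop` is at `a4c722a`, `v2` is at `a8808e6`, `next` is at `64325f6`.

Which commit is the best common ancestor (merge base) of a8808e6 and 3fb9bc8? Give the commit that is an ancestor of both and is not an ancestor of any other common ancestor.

Ancestors of a8808e6: {1748d9f, 64325f6, a8808e6, adc6c02, d0e13ce, d4c96c8}.
Ancestors of 3fb9bc8: {13bdf4a, 1748d9f, 3fb9bc8, adc6c02, d0e13ce, d8b2d21, d949efa, e06d9f9, f19f5d2}.
Common ancestors: {1748d9f, adc6c02, d0e13ce}.
Among these, d0e13ce is not an ancestor of any other common ancestor — it is the merge base.

d0e13ce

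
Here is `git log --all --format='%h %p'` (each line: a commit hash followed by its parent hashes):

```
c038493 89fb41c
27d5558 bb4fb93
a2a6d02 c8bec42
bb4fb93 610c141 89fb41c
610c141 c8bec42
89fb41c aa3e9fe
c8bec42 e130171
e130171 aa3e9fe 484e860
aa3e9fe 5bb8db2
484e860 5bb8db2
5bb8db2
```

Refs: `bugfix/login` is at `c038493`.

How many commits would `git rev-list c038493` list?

Walking parent pointers from c038493: reachable set = {5bb8db2, 89fb41c, aa3e9fe, c038493}.
That is 4 commits.

4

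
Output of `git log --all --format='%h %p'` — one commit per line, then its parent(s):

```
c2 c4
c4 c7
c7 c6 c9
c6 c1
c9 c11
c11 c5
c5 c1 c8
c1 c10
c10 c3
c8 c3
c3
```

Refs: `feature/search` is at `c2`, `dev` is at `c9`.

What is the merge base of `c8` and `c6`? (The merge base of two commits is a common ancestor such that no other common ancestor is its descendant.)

Ancestors of c8: {c3, c8}.
Ancestors of c6: {c1, c10, c3, c6}.
Common ancestors: {c3}.
The only common ancestor is c3, so it is the merge base.

c3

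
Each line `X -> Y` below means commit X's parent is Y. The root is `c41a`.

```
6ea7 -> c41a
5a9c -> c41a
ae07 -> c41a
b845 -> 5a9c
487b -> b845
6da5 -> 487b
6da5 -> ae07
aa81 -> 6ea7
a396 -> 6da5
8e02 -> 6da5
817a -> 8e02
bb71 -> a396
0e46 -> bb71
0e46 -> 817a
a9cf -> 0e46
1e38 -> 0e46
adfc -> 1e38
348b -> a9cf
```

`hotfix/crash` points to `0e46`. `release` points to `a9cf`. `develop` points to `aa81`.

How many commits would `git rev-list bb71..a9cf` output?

4

Reachable from a9cf: {0e46, 487b, 5a9c, 6da5, 817a, 8e02, a396, a9cf, ae07, b845, bb71, c41a}.
Reachable from bb71: {487b, 5a9c, 6da5, a396, ae07, b845, bb71, c41a}.
In a9cf's history but not bb71's: {0e46, 817a, 8e02, a9cf} — 4 commits.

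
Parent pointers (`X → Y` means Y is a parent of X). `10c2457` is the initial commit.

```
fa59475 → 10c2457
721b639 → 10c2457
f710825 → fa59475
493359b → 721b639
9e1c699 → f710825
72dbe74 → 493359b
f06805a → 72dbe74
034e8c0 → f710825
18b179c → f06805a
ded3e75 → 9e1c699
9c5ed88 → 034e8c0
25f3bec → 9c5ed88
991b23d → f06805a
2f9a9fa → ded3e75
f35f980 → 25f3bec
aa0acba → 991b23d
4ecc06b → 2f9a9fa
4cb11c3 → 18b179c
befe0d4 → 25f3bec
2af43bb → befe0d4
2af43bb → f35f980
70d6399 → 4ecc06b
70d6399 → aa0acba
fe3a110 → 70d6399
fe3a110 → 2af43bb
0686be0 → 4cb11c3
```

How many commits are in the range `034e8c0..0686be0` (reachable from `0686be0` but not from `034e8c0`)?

7

Reachable from 0686be0: {0686be0, 10c2457, 18b179c, 493359b, 4cb11c3, 721b639, 72dbe74, f06805a}.
Reachable from 034e8c0: {034e8c0, 10c2457, f710825, fa59475}.
In 0686be0's history but not 034e8c0's: {0686be0, 18b179c, 493359b, 4cb11c3, 721b639, 72dbe74, f06805a} — 7 commits.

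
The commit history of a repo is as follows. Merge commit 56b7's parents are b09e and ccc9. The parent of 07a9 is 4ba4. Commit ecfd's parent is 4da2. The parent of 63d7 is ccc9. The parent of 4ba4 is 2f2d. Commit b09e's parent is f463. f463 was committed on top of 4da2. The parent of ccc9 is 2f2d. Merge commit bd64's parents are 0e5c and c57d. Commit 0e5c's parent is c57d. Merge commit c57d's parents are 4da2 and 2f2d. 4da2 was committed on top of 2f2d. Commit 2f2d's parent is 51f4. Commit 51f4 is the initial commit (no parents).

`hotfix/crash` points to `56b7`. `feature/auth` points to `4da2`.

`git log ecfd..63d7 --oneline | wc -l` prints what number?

Reachable from 63d7: {2f2d, 51f4, 63d7, ccc9}.
Reachable from ecfd: {2f2d, 4da2, 51f4, ecfd}.
In 63d7's history but not ecfd's: {63d7, ccc9} — 2 commits.

2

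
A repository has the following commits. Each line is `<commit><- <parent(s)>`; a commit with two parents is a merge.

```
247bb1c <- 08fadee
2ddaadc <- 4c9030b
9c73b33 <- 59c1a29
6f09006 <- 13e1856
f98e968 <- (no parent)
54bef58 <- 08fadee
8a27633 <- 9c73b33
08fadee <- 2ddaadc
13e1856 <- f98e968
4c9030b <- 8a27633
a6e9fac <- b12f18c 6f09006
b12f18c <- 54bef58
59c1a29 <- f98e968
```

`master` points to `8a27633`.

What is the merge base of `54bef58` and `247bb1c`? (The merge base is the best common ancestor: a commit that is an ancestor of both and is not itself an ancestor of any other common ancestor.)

Ancestors of 54bef58: {08fadee, 2ddaadc, 4c9030b, 54bef58, 59c1a29, 8a27633, 9c73b33, f98e968}.
Ancestors of 247bb1c: {08fadee, 247bb1c, 2ddaadc, 4c9030b, 59c1a29, 8a27633, 9c73b33, f98e968}.
Common ancestors: {08fadee, 2ddaadc, 4c9030b, 59c1a29, 8a27633, 9c73b33, f98e968}.
Among these, 08fadee is not an ancestor of any other common ancestor — it is the merge base.

08fadee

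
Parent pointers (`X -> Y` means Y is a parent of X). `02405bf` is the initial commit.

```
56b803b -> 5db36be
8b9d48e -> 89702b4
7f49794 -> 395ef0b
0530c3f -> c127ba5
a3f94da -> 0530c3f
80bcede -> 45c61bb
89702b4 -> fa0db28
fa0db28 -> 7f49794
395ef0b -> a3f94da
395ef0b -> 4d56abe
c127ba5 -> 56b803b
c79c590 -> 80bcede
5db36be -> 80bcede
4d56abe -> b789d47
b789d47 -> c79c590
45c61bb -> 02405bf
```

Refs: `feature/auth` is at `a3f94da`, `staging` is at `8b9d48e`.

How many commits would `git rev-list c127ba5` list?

Walking parent pointers from c127ba5: reachable set = {02405bf, 45c61bb, 56b803b, 5db36be, 80bcede, c127ba5}.
That is 6 commits.

6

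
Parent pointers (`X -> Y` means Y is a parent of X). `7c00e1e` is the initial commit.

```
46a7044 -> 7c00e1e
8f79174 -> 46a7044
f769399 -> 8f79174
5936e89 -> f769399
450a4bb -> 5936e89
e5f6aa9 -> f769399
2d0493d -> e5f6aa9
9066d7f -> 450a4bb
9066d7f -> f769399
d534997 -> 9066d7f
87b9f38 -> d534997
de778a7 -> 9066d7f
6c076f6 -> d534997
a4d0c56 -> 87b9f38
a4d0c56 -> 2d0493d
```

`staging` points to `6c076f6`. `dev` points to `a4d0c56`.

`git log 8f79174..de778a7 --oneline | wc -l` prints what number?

Reachable from de778a7: {450a4bb, 46a7044, 5936e89, 7c00e1e, 8f79174, 9066d7f, de778a7, f769399}.
Reachable from 8f79174: {46a7044, 7c00e1e, 8f79174}.
In de778a7's history but not 8f79174's: {450a4bb, 5936e89, 9066d7f, de778a7, f769399} — 5 commits.

5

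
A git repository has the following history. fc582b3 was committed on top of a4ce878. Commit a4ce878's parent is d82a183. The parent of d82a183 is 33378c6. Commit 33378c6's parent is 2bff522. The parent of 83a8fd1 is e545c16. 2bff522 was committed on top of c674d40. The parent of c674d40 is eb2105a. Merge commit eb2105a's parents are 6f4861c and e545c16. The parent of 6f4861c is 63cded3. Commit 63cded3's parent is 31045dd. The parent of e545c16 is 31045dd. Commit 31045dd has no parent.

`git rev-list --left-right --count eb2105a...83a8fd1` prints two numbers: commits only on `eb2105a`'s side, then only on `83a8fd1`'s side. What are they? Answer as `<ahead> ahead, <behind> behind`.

Reachable from eb2105a: {31045dd, 63cded3, 6f4861c, e545c16, eb2105a}.
Reachable from 83a8fd1: {31045dd, 83a8fd1, e545c16}.
Only in eb2105a's history (ahead): {63cded3, 6f4861c, eb2105a} — 3.
Only in 83a8fd1's history (behind): {83a8fd1} — 1.

3 ahead, 1 behind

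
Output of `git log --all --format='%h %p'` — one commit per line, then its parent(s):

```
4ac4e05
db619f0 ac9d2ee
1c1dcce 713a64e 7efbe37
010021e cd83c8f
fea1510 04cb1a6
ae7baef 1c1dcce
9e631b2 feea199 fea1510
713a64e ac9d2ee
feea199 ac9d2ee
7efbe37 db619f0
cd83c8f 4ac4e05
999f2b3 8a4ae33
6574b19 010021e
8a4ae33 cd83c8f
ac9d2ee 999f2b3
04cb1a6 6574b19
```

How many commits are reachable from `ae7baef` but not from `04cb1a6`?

Reachable from ae7baef: {1c1dcce, 4ac4e05, 713a64e, 7efbe37, 8a4ae33, 999f2b3, ac9d2ee, ae7baef, cd83c8f, db619f0}.
Reachable from 04cb1a6: {010021e, 04cb1a6, 4ac4e05, 6574b19, cd83c8f}.
In ae7baef's history but not 04cb1a6's: {1c1dcce, 713a64e, 7efbe37, 8a4ae33, 999f2b3, ac9d2ee, ae7baef, db619f0} — 8 commits.

8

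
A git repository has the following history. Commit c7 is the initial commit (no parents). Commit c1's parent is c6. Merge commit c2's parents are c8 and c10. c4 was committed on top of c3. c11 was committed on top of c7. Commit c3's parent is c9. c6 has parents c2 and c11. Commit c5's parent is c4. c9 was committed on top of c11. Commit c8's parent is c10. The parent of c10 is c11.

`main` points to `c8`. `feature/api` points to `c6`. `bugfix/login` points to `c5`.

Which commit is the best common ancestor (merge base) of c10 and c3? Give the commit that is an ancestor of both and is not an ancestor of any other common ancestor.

Ancestors of c10: {c10, c11, c7}.
Ancestors of c3: {c11, c3, c7, c9}.
Common ancestors: {c11, c7}.
Among these, c11 is not an ancestor of any other common ancestor — it is the merge base.

c11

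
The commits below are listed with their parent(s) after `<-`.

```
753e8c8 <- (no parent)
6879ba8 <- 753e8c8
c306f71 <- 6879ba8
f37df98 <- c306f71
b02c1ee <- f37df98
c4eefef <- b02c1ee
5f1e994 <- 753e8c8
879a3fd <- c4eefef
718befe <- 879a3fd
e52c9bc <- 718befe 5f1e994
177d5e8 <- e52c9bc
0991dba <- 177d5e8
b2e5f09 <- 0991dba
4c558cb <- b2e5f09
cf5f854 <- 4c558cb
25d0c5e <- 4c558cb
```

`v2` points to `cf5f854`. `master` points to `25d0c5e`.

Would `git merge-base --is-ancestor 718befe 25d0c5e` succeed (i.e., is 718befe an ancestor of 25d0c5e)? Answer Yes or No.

Yes

Ancestors of 25d0c5e (commits reachable by following parents): {0991dba, 177d5e8, 25d0c5e, 4c558cb, 5f1e994, 6879ba8, 718befe, 753e8c8, 879a3fd, b02c1ee, b2e5f09, c306f71, c4eefef, e52c9bc, f37df98}.
718befe is in that set, so it is an ancestor of 25d0c5e.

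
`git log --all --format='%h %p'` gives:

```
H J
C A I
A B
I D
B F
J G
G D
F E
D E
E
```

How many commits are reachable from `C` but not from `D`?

5

Reachable from C: {A, B, C, D, E, F, I}.
Reachable from D: {D, E}.
In C's history but not D's: {A, B, C, F, I} — 5 commits.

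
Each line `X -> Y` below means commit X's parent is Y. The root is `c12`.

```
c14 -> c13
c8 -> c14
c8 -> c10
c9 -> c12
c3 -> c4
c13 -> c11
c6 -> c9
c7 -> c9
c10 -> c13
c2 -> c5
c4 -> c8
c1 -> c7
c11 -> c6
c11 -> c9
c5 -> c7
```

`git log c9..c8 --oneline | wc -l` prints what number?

6

Reachable from c8: {c10, c11, c12, c13, c14, c6, c8, c9}.
Reachable from c9: {c12, c9}.
In c8's history but not c9's: {c10, c11, c13, c14, c6, c8} — 6 commits.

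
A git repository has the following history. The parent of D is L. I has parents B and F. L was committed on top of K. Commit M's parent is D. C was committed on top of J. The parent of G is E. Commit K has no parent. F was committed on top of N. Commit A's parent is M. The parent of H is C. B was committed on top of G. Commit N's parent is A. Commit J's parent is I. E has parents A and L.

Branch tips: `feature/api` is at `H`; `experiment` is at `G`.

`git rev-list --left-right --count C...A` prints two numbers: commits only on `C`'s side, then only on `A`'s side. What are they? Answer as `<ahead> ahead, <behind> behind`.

Reachable from C: {A, B, C, D, E, F, G, I, J, K, L, M, N}.
Reachable from A: {A, D, K, L, M}.
Only in C's history (ahead): {B, C, E, F, G, I, J, N} — 8.
Only in A's history (behind): {} — 0.

8 ahead, 0 behind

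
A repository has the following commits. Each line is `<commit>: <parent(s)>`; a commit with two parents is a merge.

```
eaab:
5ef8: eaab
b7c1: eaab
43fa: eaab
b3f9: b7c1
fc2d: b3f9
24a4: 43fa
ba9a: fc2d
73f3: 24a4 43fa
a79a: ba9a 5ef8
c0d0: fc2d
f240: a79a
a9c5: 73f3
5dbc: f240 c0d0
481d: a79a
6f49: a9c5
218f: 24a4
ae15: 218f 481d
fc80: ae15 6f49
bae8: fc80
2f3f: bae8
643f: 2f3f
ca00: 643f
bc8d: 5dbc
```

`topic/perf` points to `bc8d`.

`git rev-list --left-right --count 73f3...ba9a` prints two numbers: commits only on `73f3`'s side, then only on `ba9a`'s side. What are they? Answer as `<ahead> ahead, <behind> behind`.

3 ahead, 4 behind

Reachable from 73f3: {24a4, 43fa, 73f3, eaab}.
Reachable from ba9a: {b3f9, b7c1, ba9a, eaab, fc2d}.
Only in 73f3's history (ahead): {24a4, 43fa, 73f3} — 3.
Only in ba9a's history (behind): {b3f9, b7c1, ba9a, fc2d} — 4.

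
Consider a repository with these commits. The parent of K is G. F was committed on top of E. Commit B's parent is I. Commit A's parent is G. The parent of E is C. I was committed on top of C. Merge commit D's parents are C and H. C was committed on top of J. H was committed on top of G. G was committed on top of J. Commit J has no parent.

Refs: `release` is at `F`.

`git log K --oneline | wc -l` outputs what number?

3

Walking parent pointers from K: reachable set = {G, J, K}.
That is 3 commits.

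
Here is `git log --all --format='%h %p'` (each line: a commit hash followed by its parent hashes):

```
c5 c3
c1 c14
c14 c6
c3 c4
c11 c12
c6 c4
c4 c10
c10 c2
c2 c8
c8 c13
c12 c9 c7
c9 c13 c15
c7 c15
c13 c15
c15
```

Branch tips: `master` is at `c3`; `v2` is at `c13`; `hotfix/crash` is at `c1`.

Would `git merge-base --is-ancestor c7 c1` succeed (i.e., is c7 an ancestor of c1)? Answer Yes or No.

Ancestors of c1: {c1, c10, c13, c14, c15, c2, c4, c6, c8}.
c7 is not in that set, so it is not an ancestor of c1.

No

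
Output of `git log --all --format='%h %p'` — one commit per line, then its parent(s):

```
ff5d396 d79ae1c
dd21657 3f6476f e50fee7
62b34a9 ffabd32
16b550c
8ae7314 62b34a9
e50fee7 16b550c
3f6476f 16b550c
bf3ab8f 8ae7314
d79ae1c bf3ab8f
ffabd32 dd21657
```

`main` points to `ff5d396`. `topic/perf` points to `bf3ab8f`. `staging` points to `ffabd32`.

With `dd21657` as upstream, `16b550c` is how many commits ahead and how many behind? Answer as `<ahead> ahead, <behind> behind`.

0 ahead, 3 behind

Reachable from 16b550c: {16b550c}.
Reachable from dd21657: {16b550c, 3f6476f, dd21657, e50fee7}.
Only in 16b550c's history (ahead): {} — 0.
Only in dd21657's history (behind): {3f6476f, dd21657, e50fee7} — 3.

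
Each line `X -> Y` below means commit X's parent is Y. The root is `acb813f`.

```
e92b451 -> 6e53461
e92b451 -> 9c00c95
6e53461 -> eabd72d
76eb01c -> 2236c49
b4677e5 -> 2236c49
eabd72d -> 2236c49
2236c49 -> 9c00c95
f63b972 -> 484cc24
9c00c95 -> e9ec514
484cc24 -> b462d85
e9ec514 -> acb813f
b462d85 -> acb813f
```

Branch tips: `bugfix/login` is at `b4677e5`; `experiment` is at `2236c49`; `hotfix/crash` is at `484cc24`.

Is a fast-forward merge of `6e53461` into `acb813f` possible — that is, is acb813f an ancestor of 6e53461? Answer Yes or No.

Yes

A fast-forward from acb813f to 6e53461 is possible iff acb813f is an ancestor of 6e53461.
Ancestors of 6e53461: {2236c49, 6e53461, 9c00c95, acb813f, e9ec514, eabd72d}.
acb813f is among them, so fast-forward is possible.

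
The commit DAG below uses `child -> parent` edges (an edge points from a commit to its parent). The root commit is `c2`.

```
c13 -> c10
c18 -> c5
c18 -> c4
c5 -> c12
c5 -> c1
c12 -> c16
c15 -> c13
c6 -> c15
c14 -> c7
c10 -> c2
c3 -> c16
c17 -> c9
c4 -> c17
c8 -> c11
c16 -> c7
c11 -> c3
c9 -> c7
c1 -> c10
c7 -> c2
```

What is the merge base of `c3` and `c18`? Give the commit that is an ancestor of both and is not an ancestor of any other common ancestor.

c16

Ancestors of c3: {c16, c2, c3, c7}.
Ancestors of c18: {c1, c10, c12, c16, c17, c18, c2, c4, c5, c7, c9}.
Common ancestors: {c16, c2, c7}.
Among these, c16 is not an ancestor of any other common ancestor — it is the merge base.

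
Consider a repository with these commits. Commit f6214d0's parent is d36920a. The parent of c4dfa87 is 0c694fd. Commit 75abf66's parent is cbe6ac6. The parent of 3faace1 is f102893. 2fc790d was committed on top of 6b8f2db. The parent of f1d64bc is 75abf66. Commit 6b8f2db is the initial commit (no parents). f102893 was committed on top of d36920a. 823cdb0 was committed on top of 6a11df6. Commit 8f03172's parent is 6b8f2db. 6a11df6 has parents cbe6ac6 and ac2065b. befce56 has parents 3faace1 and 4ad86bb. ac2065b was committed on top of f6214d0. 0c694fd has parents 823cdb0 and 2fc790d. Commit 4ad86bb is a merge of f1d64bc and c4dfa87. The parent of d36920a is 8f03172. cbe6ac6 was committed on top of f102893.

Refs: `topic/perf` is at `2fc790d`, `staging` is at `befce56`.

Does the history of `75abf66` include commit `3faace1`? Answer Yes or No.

Ancestors of 75abf66: {6b8f2db, 75abf66, 8f03172, cbe6ac6, d36920a, f102893}.
3faace1 is not in that set, so it is not an ancestor of 75abf66.

No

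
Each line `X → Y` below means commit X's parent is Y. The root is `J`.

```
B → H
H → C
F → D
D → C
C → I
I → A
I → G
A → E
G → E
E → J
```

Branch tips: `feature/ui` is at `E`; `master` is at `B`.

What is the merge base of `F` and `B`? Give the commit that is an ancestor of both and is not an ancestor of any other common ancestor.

Ancestors of F: {A, C, D, E, F, G, I, J}.
Ancestors of B: {A, B, C, E, G, H, I, J}.
Common ancestors: {A, C, E, G, I, J}.
Among these, C is not an ancestor of any other common ancestor — it is the merge base.

C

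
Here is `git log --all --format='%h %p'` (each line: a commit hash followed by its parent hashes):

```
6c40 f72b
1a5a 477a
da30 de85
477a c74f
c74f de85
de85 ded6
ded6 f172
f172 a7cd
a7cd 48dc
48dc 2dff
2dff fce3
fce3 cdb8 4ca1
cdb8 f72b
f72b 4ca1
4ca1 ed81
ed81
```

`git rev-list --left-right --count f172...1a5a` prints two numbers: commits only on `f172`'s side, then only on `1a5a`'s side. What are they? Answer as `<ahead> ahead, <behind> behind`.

0 ahead, 5 behind

Reachable from f172: {2dff, 48dc, 4ca1, a7cd, cdb8, ed81, f172, f72b, fce3}.
Reachable from 1a5a: {1a5a, 2dff, 477a, 48dc, 4ca1, a7cd, c74f, cdb8, de85, ded6, ed81, f172, f72b, fce3}.
Only in f172's history (ahead): {} — 0.
Only in 1a5a's history (behind): {1a5a, 477a, c74f, de85, ded6} — 5.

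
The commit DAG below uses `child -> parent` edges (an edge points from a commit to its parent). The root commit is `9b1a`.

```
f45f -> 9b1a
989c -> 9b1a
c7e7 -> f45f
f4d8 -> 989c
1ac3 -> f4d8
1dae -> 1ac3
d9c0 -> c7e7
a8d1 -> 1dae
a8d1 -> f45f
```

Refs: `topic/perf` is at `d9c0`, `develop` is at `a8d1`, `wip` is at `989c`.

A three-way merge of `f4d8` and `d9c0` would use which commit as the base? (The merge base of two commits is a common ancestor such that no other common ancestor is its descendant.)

Ancestors of f4d8: {989c, 9b1a, f4d8}.
Ancestors of d9c0: {9b1a, c7e7, d9c0, f45f}.
Common ancestors: {9b1a}.
The only common ancestor is 9b1a, so it is the merge base.

9b1a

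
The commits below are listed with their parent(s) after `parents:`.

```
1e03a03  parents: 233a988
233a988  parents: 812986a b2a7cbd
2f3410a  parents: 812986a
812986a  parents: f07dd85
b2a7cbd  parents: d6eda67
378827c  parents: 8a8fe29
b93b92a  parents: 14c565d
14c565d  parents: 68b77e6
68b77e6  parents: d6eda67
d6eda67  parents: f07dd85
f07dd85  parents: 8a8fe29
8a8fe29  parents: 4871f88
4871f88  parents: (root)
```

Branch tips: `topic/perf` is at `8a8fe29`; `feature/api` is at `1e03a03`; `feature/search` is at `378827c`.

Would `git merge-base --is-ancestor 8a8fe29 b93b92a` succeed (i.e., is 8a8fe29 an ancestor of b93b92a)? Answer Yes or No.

Ancestors of b93b92a (commits reachable by following parents): {14c565d, 4871f88, 68b77e6, 8a8fe29, b93b92a, d6eda67, f07dd85}.
8a8fe29 is in that set, so it is an ancestor of b93b92a.

Yes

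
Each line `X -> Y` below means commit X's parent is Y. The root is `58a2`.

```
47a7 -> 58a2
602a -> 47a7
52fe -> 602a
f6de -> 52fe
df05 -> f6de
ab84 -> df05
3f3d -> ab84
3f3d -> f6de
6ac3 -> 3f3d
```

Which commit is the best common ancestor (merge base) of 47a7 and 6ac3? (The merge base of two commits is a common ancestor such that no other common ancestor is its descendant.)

47a7

Ancestors of 47a7: {47a7, 58a2}.
Ancestors of 6ac3: {3f3d, 47a7, 52fe, 58a2, 602a, 6ac3, ab84, df05, f6de}.
Common ancestors: {47a7, 58a2}.
Among these, 47a7 is not an ancestor of any other common ancestor — it is the merge base.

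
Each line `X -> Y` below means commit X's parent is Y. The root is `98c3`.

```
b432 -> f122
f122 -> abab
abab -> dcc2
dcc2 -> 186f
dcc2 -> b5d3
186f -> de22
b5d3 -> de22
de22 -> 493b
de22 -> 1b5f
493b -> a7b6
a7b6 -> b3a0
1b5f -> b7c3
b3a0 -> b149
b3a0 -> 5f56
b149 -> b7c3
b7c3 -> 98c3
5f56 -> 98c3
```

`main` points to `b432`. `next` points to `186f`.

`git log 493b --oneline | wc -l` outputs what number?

7

Walking parent pointers from 493b: reachable set = {493b, 5f56, 98c3, a7b6, b149, b3a0, b7c3}.
That is 7 commits.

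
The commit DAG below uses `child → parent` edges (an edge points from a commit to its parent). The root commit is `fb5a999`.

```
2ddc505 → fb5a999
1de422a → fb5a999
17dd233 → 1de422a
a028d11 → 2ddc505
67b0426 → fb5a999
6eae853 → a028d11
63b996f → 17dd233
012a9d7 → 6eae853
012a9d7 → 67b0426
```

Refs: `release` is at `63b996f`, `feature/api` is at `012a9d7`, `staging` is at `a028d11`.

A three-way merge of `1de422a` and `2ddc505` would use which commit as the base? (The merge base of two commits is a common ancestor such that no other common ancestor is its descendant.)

Ancestors of 1de422a: {1de422a, fb5a999}.
Ancestors of 2ddc505: {2ddc505, fb5a999}.
Common ancestors: {fb5a999}.
The only common ancestor is fb5a999, so it is the merge base.

fb5a999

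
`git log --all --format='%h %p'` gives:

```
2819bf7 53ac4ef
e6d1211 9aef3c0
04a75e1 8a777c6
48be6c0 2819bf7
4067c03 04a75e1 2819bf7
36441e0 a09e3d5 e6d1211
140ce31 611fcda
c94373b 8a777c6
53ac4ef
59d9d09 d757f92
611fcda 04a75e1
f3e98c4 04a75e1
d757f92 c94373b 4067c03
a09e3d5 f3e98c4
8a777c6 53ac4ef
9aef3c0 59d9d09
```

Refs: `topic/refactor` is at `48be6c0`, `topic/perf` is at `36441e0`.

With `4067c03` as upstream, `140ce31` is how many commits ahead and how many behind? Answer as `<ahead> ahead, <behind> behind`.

Reachable from 140ce31: {04a75e1, 140ce31, 53ac4ef, 611fcda, 8a777c6}.
Reachable from 4067c03: {04a75e1, 2819bf7, 4067c03, 53ac4ef, 8a777c6}.
Only in 140ce31's history (ahead): {140ce31, 611fcda} — 2.
Only in 4067c03's history (behind): {2819bf7, 4067c03} — 2.

2 ahead, 2 behind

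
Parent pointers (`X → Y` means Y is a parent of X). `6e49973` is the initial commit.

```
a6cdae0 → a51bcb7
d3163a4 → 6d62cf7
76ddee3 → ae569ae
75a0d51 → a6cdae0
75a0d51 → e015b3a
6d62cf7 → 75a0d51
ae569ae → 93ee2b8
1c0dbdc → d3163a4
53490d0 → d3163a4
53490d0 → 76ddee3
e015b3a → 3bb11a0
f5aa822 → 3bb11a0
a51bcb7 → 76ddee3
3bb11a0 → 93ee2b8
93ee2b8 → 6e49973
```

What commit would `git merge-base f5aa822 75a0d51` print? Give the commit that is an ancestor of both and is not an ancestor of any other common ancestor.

3bb11a0

Ancestors of f5aa822: {3bb11a0, 6e49973, 93ee2b8, f5aa822}.
Ancestors of 75a0d51: {3bb11a0, 6e49973, 75a0d51, 76ddee3, 93ee2b8, a51bcb7, a6cdae0, ae569ae, e015b3a}.
Common ancestors: {3bb11a0, 6e49973, 93ee2b8}.
Among these, 3bb11a0 is not an ancestor of any other common ancestor — it is the merge base.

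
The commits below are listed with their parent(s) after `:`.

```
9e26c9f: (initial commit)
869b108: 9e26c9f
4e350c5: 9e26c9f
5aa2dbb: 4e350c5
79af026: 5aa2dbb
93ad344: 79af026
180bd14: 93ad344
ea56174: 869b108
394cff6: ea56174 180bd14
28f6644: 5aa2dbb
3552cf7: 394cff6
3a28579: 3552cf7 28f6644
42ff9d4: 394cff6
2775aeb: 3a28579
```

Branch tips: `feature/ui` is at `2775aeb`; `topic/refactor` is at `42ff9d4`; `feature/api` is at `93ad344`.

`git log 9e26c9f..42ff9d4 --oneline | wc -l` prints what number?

9

Reachable from 42ff9d4: {180bd14, 394cff6, 42ff9d4, 4e350c5, 5aa2dbb, 79af026, 869b108, 93ad344, 9e26c9f, ea56174}.
Reachable from 9e26c9f: {9e26c9f}.
In 42ff9d4's history but not 9e26c9f's: {180bd14, 394cff6, 42ff9d4, 4e350c5, 5aa2dbb, 79af026, 869b108, 93ad344, ea56174} — 9 commits.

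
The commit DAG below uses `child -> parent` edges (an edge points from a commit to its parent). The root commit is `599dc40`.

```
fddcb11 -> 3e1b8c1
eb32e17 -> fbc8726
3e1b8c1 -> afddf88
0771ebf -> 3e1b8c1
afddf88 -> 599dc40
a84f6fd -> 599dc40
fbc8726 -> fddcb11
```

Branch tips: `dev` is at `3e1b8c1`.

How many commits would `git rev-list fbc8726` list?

5

Walking parent pointers from fbc8726: reachable set = {3e1b8c1, 599dc40, afddf88, fbc8726, fddcb11}.
That is 5 commits.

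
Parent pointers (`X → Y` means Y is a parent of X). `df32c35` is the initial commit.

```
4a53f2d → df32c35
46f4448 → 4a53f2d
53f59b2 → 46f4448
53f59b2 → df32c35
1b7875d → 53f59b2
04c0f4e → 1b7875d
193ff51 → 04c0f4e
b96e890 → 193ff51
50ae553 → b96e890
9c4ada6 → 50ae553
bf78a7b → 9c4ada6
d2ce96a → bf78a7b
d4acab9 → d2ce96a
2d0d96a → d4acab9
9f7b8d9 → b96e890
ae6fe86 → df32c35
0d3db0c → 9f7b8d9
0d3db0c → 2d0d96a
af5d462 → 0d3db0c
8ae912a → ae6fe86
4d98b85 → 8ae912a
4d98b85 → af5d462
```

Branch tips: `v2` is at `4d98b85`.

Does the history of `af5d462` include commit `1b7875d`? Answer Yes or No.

Yes

Ancestors of af5d462 (commits reachable by following parents): {04c0f4e, 0d3db0c, 193ff51, 1b7875d, 2d0d96a, 46f4448, 4a53f2d, 50ae553, 53f59b2, 9c4ada6, 9f7b8d9, af5d462, b96e890, bf78a7b, d2ce96a, d4acab9, df32c35}.
1b7875d is in that set, so it is an ancestor of af5d462.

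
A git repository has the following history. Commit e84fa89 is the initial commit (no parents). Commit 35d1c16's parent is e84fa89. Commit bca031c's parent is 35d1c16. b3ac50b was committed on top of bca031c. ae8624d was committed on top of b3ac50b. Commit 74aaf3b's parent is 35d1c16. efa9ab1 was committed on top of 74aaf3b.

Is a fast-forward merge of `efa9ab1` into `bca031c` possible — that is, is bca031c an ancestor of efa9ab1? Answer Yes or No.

A fast-forward from bca031c to efa9ab1 is possible iff bca031c is an ancestor of efa9ab1.
Ancestors of efa9ab1: {35d1c16, 74aaf3b, e84fa89, efa9ab1}.
bca031c is not among them, so fast-forward is not possible.

No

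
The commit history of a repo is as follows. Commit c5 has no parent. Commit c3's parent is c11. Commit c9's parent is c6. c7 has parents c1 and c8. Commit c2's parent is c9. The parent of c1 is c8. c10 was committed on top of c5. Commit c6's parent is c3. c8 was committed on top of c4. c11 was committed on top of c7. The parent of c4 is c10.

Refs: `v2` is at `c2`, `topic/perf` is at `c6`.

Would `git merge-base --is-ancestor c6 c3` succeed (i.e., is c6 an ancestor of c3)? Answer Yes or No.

No

Ancestors of c3: {c1, c10, c11, c3, c4, c5, c7, c8}.
c6 is not in that set, so it is not an ancestor of c3.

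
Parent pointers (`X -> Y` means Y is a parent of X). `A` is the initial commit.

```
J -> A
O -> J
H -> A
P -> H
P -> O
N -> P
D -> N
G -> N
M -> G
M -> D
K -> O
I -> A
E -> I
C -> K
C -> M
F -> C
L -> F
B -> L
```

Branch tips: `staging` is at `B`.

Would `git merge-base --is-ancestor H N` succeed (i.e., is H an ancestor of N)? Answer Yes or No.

Yes

Ancestors of N (commits reachable by following parents): {A, H, J, N, O, P}.
H is in that set, so it is an ancestor of N.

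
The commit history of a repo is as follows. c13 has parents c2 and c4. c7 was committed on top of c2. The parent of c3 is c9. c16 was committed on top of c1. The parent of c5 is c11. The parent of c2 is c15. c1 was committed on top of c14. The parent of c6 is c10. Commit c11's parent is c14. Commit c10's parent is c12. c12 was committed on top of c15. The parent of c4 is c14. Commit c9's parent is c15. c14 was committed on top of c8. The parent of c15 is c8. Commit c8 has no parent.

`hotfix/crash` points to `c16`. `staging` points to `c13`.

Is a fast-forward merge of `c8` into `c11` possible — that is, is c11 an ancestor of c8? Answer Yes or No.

A fast-forward from c11 to c8 is possible iff c11 is an ancestor of c8.
Ancestors of c8: {c8}.
c11 is not among them, so fast-forward is not possible.

No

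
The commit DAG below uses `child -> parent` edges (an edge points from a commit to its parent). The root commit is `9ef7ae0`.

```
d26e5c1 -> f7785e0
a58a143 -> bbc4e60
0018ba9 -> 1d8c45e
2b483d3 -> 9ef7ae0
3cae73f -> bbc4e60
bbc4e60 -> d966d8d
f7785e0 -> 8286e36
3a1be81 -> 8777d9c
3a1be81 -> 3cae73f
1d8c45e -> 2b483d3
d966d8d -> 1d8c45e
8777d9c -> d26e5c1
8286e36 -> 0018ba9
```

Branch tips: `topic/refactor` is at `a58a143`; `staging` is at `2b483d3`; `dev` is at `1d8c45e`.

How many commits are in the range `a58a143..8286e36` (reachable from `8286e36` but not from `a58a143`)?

Reachable from 8286e36: {0018ba9, 1d8c45e, 2b483d3, 8286e36, 9ef7ae0}.
Reachable from a58a143: {1d8c45e, 2b483d3, 9ef7ae0, a58a143, bbc4e60, d966d8d}.
In 8286e36's history but not a58a143's: {0018ba9, 8286e36} — 2 commits.

2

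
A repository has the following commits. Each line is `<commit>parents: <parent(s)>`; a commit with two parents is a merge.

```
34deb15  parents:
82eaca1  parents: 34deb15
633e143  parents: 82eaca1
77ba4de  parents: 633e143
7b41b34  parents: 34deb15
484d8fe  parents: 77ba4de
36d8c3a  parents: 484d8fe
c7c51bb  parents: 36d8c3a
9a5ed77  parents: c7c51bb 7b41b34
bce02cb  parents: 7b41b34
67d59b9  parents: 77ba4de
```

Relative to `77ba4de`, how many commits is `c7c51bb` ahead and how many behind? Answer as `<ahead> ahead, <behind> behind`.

3 ahead, 0 behind

Reachable from c7c51bb: {34deb15, 36d8c3a, 484d8fe, 633e143, 77ba4de, 82eaca1, c7c51bb}.
Reachable from 77ba4de: {34deb15, 633e143, 77ba4de, 82eaca1}.
Only in c7c51bb's history (ahead): {36d8c3a, 484d8fe, c7c51bb} — 3.
Only in 77ba4de's history (behind): {} — 0.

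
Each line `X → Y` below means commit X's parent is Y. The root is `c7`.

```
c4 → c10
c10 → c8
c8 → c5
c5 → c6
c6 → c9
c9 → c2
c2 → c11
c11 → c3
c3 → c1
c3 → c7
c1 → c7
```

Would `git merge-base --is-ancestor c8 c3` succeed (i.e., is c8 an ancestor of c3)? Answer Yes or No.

Ancestors of c3: {c1, c3, c7}.
c8 is not in that set, so it is not an ancestor of c3.

No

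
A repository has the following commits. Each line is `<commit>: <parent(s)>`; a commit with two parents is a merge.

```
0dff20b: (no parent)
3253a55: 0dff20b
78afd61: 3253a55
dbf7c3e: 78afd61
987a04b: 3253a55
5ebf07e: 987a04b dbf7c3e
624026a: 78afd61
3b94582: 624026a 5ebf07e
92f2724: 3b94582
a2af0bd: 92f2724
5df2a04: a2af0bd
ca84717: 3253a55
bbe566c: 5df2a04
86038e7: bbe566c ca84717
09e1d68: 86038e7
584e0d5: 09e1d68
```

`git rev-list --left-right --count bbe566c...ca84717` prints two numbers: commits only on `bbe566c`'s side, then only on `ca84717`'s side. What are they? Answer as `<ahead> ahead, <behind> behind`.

Reachable from bbe566c: {0dff20b, 3253a55, 3b94582, 5df2a04, 5ebf07e, 624026a, 78afd61, 92f2724, 987a04b, a2af0bd, bbe566c, dbf7c3e}.
Reachable from ca84717: {0dff20b, 3253a55, ca84717}.
Only in bbe566c's history (ahead): {3b94582, 5df2a04, 5ebf07e, 624026a, 78afd61, 92f2724, 987a04b, a2af0bd, bbe566c, dbf7c3e} — 10.
Only in ca84717's history (behind): {ca84717} — 1.

10 ahead, 1 behind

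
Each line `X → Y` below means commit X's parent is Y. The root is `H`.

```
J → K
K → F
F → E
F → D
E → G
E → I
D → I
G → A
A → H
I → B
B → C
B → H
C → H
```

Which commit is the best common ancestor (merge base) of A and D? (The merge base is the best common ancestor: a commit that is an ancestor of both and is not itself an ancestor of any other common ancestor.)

Ancestors of A: {A, H}.
Ancestors of D: {B, C, D, H, I}.
Common ancestors: {H}.
The only common ancestor is H, so it is the merge base.

H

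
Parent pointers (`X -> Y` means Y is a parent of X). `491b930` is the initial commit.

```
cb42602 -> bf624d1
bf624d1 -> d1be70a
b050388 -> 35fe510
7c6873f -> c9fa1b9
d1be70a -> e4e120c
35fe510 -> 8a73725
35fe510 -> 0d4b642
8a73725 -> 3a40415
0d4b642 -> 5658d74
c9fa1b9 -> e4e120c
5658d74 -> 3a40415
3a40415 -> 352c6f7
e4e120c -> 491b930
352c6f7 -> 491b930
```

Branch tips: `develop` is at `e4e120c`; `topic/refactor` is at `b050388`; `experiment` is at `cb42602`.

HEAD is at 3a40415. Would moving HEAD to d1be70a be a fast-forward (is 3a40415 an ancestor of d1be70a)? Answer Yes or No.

A fast-forward from 3a40415 to d1be70a is possible iff 3a40415 is an ancestor of d1be70a.
Ancestors of d1be70a: {491b930, d1be70a, e4e120c}.
3a40415 is not among them, so fast-forward is not possible.

No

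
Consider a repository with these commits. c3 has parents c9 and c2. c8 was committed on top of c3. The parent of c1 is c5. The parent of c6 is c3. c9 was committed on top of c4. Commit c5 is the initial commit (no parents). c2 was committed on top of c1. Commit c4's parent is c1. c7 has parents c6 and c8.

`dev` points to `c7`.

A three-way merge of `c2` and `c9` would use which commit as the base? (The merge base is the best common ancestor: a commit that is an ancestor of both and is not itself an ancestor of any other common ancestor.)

Ancestors of c2: {c1, c2, c5}.
Ancestors of c9: {c1, c4, c5, c9}.
Common ancestors: {c1, c5}.
Among these, c1 is not an ancestor of any other common ancestor — it is the merge base.

c1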